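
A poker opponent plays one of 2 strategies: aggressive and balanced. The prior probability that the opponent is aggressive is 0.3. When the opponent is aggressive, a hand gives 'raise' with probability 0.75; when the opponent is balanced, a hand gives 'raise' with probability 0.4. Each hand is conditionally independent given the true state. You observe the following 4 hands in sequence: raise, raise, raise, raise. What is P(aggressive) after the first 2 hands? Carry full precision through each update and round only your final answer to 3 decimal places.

0.601

After 'raise': P(aggressive) = 0.75·0.3000 / (0.75·0.3000 + 0.4·0.7000) ≈ 0.4455
After 'raise': P(aggressive) = 0.75·0.4455 / (0.75·0.4455 + 0.4·0.5545) ≈ 0.6011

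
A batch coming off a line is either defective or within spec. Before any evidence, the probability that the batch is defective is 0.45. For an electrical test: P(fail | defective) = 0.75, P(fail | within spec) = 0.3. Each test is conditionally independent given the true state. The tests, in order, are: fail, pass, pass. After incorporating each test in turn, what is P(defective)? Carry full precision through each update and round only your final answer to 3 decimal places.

After 'fail': P(defective) = 0.75·0.4500 / (0.75·0.4500 + 0.3·0.5500) ≈ 0.6716
After 'pass': P(defective) = 0.25·0.6716 / (0.25·0.6716 + 0.7·0.3284) ≈ 0.4221
After 'pass': P(defective) = 0.25·0.4221 / (0.25·0.4221 + 0.7·0.5779) ≈ 0.2069

0.207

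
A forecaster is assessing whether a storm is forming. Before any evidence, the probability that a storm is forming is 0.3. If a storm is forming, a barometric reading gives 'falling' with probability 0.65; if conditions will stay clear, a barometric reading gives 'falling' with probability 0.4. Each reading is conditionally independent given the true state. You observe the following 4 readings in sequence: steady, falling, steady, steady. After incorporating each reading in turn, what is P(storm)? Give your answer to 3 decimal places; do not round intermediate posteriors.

Apply Bayes' rule sequentially, carrying P(storm) forward.
After 'steady': P(storm) = 0.35·0.3000 / (0.35·0.3000 + 0.6·0.7000) ≈ 0.2000
After 'falling': P(storm) = 0.65·0.2000 / (0.65·0.2000 + 0.4·0.8000) ≈ 0.2889
After 'steady': P(storm) = 0.35·0.2889 / (0.35·0.2889 + 0.6·0.7111) ≈ 0.1916
After 'steady': P(storm) = 0.35·0.1916 / (0.35·0.1916 + 0.6·0.8084) ≈ 0.1214

0.121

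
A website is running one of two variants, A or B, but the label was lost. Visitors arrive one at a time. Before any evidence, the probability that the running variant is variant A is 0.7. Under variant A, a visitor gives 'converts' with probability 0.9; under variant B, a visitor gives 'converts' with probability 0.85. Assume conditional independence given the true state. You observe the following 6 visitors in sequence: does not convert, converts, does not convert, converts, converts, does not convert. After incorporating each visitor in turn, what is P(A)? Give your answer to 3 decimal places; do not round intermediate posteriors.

After 'does not convert': P(A) = 0.1·0.7000 / (0.1·0.7000 + 0.15·0.3000) ≈ 0.6087
After 'converts': P(A) = 0.9·0.6087 / (0.9·0.6087 + 0.85·0.3913) ≈ 0.6222
After 'does not convert': P(A) = 0.1·0.6222 / (0.1·0.6222 + 0.15·0.3778) ≈ 0.5234
After 'converts': P(A) = 0.9·0.5234 / (0.9·0.5234 + 0.85·0.4766) ≈ 0.5376
After 'converts': P(A) = 0.9·0.5376 / (0.9·0.5376 + 0.85·0.4624) ≈ 0.5518
After 'does not convert': P(A) = 0.1·0.5518 / (0.1·0.5518 + 0.15·0.4482) ≈ 0.4508

0.451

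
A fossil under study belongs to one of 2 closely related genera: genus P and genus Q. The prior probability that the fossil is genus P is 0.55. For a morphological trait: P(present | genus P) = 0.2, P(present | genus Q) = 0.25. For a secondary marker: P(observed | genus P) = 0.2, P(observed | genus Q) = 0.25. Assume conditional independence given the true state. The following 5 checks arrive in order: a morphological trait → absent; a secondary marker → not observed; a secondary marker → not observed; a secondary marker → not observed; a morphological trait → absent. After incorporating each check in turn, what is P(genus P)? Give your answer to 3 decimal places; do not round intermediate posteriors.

Apply Bayes' rule sequentially, carrying P(genus P) forward.
After a morphological trait='absent': P(genus P) = 0.8·0.5500 / (0.8·0.5500 + 0.75·0.4500) ≈ 0.5659
After a secondary marker='not observed': P(genus P) = 0.8·0.5659 / (0.8·0.5659 + 0.75·0.4341) ≈ 0.5817
After a secondary marker='not observed': P(genus P) = 0.8·0.5817 / (0.8·0.5817 + 0.75·0.4183) ≈ 0.5973
After a secondary marker='not observed': P(genus P) = 0.8·0.5973 / (0.8·0.5973 + 0.75·0.4027) ≈ 0.6127
After a morphological trait='absent': P(genus P) = 0.8·0.6127 / (0.8·0.6127 + 0.75·0.3873) ≈ 0.6279

0.628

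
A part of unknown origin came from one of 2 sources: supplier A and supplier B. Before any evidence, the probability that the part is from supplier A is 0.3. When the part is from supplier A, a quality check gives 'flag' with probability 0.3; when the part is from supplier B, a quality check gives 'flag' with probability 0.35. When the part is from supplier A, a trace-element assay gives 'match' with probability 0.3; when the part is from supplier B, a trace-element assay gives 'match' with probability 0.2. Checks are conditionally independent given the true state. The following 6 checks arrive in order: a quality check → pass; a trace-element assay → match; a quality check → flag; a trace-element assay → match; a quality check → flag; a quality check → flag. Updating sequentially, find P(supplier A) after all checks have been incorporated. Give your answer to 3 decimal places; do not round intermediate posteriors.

0.395

Each posterior becomes the prior for the next update.
After a quality check='pass': P(supplier A) = 0.7·0.3000 / (0.7·0.3000 + 0.65·0.7000) ≈ 0.3158
After a trace-element assay='match': P(supplier A) = 0.3·0.3158 / (0.3·0.3158 + 0.2·0.6842) ≈ 0.4091
After a quality check='flag': P(supplier A) = 0.3·0.4091 / (0.3·0.4091 + 0.35·0.5909) ≈ 0.3724
After a trace-element assay='match': P(supplier A) = 0.3·0.3724 / (0.3·0.3724 + 0.2·0.6276) ≈ 0.4709
After a quality check='flag': P(supplier A) = 0.3·0.4709 / (0.3·0.4709 + 0.35·0.5291) ≈ 0.4328
After a quality check='flag': P(supplier A) = 0.3·0.4328 / (0.3·0.4328 + 0.35·0.5672) ≈ 0.3954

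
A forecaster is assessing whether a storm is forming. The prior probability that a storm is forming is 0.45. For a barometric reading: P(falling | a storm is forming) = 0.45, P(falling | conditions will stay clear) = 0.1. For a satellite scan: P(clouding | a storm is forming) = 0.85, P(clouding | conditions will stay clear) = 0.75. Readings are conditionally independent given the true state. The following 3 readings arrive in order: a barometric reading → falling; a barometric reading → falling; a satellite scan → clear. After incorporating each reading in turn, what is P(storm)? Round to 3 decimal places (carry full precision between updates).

After a barometric reading='falling': P(storm) = 0.45·0.4500 / (0.45·0.4500 + 0.1·0.5500) ≈ 0.7864
After a barometric reading='falling': P(storm) = 0.45·0.7864 / (0.45·0.7864 + 0.1·0.2136) ≈ 0.9431
After a satellite scan='clear': P(storm) = 0.15·0.9431 / (0.15·0.9431 + 0.25·0.0569) ≈ 0.9086

0.909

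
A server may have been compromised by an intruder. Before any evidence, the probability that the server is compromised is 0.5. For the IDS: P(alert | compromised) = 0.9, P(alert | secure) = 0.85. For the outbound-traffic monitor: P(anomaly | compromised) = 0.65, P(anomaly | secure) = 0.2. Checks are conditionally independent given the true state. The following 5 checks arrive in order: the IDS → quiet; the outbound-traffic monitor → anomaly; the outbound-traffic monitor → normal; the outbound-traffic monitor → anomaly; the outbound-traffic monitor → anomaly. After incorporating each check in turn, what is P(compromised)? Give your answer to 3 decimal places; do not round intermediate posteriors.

After the IDS='quiet': P(compromised) = 0.1·0.5000 / (0.1·0.5000 + 0.15·0.5000) ≈ 0.4000
After the outbound-traffic monitor='anomaly': P(compromised) = 0.65·0.4000 / (0.65·0.4000 + 0.2·0.6000) ≈ 0.6842
After the outbound-traffic monitor='normal': P(compromised) = 0.35·0.6842 / (0.35·0.6842 + 0.8·0.3158) ≈ 0.4866
After the outbound-traffic monitor='anomaly': P(compromised) = 0.65·0.4866 / (0.65·0.4866 + 0.2·0.5134) ≈ 0.7549
After the outbound-traffic monitor='anomaly': P(compromised) = 0.65·0.7549 / (0.65·0.7549 + 0.2·0.2451) ≈ 0.9092

0.909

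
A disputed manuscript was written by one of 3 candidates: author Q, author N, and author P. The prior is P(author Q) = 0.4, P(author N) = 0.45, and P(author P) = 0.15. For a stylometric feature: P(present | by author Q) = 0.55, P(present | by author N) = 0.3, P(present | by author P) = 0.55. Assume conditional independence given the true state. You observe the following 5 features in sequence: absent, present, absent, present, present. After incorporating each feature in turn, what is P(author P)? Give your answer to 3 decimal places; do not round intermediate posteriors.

0.206

After 'absent': normaliser = 0.45·0.4000 + 0.7·0.4500 + 0.45·0.1500; P(author Q) ≈ 0.3200, P(author N) ≈ 0.5600, P(author P) ≈ 0.1200
After 'present': normaliser = 0.55·0.3200 + 0.3·0.5600 + 0.55·0.1200; P(author Q) ≈ 0.4293, P(author N) ≈ 0.4098, P(author P) ≈ 0.1610
After 'absent': normaliser = 0.45·0.4293 + 0.7·0.4098 + 0.45·0.1610; P(author Q) ≈ 0.3497, P(author N) ≈ 0.5192, P(author P) ≈ 0.1311
After 'present': normaliser = 0.55·0.3497 + 0.3·0.5192 + 0.55·0.1311; P(author Q) ≈ 0.4577, P(author N) ≈ 0.3707, P(author P) ≈ 0.1716
After 'present': normaliser = 0.55·0.4577 + 0.3·0.3707 + 0.55·0.1716; P(author Q) ≈ 0.5504, P(author N) ≈ 0.2432, P(author P) ≈ 0.2064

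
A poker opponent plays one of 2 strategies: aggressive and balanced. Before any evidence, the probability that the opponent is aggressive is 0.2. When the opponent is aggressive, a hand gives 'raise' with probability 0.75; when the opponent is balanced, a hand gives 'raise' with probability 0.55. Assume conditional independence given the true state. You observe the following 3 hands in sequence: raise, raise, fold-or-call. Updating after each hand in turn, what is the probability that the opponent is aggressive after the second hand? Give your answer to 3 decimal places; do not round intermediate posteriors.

0.317

After 'raise': P(aggressive) = 0.75·0.2000 / (0.75·0.2000 + 0.55·0.8000) ≈ 0.2542
After 'raise': P(aggressive) = 0.75·0.2542 / (0.75·0.2542 + 0.55·0.7458) ≈ 0.3173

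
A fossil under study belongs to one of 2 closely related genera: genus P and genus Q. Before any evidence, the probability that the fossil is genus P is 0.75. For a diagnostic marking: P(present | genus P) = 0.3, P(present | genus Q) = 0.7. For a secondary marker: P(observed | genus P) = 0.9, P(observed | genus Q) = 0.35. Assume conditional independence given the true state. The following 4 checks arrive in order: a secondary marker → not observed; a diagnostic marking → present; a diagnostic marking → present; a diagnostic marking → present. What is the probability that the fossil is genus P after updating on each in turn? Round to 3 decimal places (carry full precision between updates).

Apply Bayes' rule sequentially, carrying P(genus P) forward.
After a secondary marker='not observed': P(genus P) = 0.1·0.7500 / (0.1·0.7500 + 0.65·0.2500) ≈ 0.3158
After a diagnostic marking='present': P(genus P) = 0.3·0.3158 / (0.3·0.3158 + 0.7·0.6842) ≈ 0.1651
After a diagnostic marking='present': P(genus P) = 0.3·0.1651 / (0.3·0.1651 + 0.7·0.8349) ≈ 0.0781
After a diagnostic marking='present': P(genus P) = 0.3·0.0781 / (0.3·0.0781 + 0.7·0.9219) ≈ 0.0351

0.035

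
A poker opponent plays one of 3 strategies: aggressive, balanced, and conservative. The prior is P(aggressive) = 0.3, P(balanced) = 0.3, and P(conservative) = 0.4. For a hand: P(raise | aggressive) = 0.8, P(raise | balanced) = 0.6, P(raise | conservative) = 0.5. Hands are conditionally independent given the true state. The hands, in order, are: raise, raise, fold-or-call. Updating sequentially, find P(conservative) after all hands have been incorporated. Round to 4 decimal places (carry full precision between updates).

0.3799

After 'raise': normaliser = 0.8·0.3000 + 0.6·0.3000 + 0.5·0.4000; P(aggressive) ≈ 0.3871, P(balanced) ≈ 0.2903, P(conservative) ≈ 0.3226
After 'raise': normaliser = 0.8·0.3871 + 0.6·0.2903 + 0.5·0.3226; P(aggressive) ≈ 0.4800, P(balanced) ≈ 0.2700, P(conservative) ≈ 0.2500
After 'fold-or-call': normaliser = 0.2·0.4800 + 0.4·0.2700 + 0.5·0.2500; P(aggressive) ≈ 0.2918, P(balanced) ≈ 0.3283, P(conservative) ≈ 0.3799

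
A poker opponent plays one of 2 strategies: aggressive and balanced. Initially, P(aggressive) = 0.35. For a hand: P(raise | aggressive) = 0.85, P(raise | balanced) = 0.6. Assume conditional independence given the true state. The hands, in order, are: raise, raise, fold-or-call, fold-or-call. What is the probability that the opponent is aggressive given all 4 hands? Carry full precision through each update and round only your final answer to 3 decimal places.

After 'raise': P(aggressive) = 0.85·0.3500 / (0.85·0.3500 + 0.6·0.6500) ≈ 0.4327
After 'raise': P(aggressive) = 0.85·0.4327 / (0.85·0.4327 + 0.6·0.5673) ≈ 0.5194
After 'fold-or-call': P(aggressive) = 0.15·0.5194 / (0.15·0.5194 + 0.4·0.4806) ≈ 0.2884
After 'fold-or-call': P(aggressive) = 0.15·0.2884 / (0.15·0.2884 + 0.4·0.7116) ≈ 0.1319

0.132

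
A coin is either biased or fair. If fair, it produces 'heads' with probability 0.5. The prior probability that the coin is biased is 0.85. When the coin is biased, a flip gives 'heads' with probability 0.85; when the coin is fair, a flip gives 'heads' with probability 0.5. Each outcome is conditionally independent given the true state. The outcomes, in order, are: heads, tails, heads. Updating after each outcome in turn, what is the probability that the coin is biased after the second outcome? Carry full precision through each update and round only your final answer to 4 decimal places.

0.7429

After 'heads': P(biased) = 0.85·0.8500 / (0.85·0.8500 + 0.5·0.1500) ≈ 0.9060
After 'tails': P(biased) = 0.15·0.9060 / (0.15·0.9060 + 0.5·0.0940) ≈ 0.7429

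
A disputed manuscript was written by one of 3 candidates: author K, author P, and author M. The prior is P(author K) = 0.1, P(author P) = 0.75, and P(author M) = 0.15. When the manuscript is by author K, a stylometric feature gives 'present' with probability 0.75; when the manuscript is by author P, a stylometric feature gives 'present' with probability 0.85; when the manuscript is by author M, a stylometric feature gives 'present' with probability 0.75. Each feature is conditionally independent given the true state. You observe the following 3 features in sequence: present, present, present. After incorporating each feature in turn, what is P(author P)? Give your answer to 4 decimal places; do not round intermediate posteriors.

Each posterior becomes the prior for the next update.
After 'present': normaliser = 0.75·0.1000 + 0.85·0.7500 + 0.75·0.1500; P(author K) ≈ 0.0909, P(author P) ≈ 0.7727, P(author M) ≈ 0.1364
After 'present': normaliser = 0.75·0.0909 + 0.85·0.7727 + 0.75·0.1364; P(author K) ≈ 0.0824, P(author P) ≈ 0.7940, P(author M) ≈ 0.1236
After 'present': normaliser = 0.75·0.0824 + 0.85·0.7940 + 0.75·0.1236; P(author K) ≈ 0.0745, P(author P) ≈ 0.8137, P(author M) ≈ 0.1118

0.8137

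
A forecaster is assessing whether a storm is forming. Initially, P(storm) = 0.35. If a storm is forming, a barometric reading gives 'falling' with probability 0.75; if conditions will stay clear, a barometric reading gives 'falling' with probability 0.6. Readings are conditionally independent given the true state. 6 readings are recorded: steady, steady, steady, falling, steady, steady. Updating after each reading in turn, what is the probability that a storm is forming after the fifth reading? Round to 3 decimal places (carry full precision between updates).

After 'steady': P(storm) = 0.25·0.3500 / (0.25·0.3500 + 0.4·0.6500) ≈ 0.2518
After 'steady': P(storm) = 0.25·0.2518 / (0.25·0.2518 + 0.4·0.7482) ≈ 0.1738
After 'steady': P(storm) = 0.25·0.1738 / (0.25·0.1738 + 0.4·0.8262) ≈ 0.1162
After 'falling': P(storm) = 0.75·0.1162 / (0.75·0.1162 + 0.6·0.8838) ≈ 0.1411
After 'steady': P(storm) = 0.25·0.1411 / (0.25·0.1411 + 0.4·0.8589) ≈ 0.0931

0.093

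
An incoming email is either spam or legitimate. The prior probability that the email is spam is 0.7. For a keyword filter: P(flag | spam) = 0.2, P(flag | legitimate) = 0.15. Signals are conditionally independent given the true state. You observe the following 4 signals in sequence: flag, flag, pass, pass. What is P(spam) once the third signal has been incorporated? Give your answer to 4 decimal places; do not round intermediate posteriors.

Each posterior becomes the prior for the next update.
After 'flag': P(spam) = 0.2·0.7000 / (0.2·0.7000 + 0.15·0.3000) ≈ 0.7568
After 'flag': P(spam) = 0.2·0.7568 / (0.2·0.7568 + 0.15·0.2432) ≈ 0.8058
After 'pass': P(spam) = 0.8·0.8058 / (0.8·0.8058 + 0.85·0.1942) ≈ 0.7961

0.7961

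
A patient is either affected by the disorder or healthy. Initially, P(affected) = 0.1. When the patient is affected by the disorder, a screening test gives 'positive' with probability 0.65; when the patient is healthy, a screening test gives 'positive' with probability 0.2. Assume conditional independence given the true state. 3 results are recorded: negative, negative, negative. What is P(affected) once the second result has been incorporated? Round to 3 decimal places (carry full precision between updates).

After 'negative': P(affected) = 0.35·0.1000 / (0.35·0.1000 + 0.8·0.9000) ≈ 0.0464
After 'negative': P(affected) = 0.35·0.0464 / (0.35·0.0464 + 0.8·0.9536) ≈ 0.0208

0.021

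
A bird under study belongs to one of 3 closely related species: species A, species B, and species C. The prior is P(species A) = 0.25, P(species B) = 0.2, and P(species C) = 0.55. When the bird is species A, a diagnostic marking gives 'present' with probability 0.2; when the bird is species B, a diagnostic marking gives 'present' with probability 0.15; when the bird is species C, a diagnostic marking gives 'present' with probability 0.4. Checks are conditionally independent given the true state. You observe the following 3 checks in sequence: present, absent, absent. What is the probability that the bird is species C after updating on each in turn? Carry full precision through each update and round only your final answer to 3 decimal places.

After 'present': normaliser = 0.2·0.2500 + 0.15·0.2000 + 0.4·0.5500; P(species A) ≈ 0.1667, P(species B) ≈ 0.1000, P(species C) ≈ 0.7333
After 'absent': normaliser = 0.8·0.1667 + 0.85·0.1000 + 0.6·0.7333; P(species A) ≈ 0.2025, P(species B) ≈ 0.1291, P(species C) ≈ 0.6684
After 'absent': normaliser = 0.8·0.2025 + 0.85·0.1291 + 0.6·0.6684; P(species A) ≈ 0.2408, P(species B) ≈ 0.1631, P(species C) ≈ 0.5960

0.596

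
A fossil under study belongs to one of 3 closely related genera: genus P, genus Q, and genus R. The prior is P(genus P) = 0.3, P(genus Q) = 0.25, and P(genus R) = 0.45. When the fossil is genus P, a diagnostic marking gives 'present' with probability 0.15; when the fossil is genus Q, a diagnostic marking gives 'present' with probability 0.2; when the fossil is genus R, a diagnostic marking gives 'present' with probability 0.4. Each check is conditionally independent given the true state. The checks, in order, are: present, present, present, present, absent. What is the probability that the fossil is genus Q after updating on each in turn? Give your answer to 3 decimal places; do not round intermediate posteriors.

After 'present': normaliser = 0.15·0.3000 + 0.2·0.2500 + 0.4·0.4500; P(genus P) ≈ 0.1636, P(genus Q) ≈ 0.1818, P(genus R) ≈ 0.6545
After 'present': normaliser = 0.15·0.1636 + 0.2·0.1818 + 0.4·0.6545; P(genus P) ≈ 0.0761, P(genus Q) ≈ 0.1127, P(genus R) ≈ 0.8113
After 'present': normaliser = 0.15·0.0761 + 0.2·0.1127 + 0.4·0.8113; P(genus P) ≈ 0.0318, P(genus Q) ≈ 0.0629, P(genus R) ≈ 0.9053
After 'present': normaliser = 0.15·0.0318 + 0.2·0.0629 + 0.4·0.9053; P(genus P) ≈ 0.0126, P(genus Q) ≈ 0.0331, P(genus R) ≈ 0.9543
After 'absent': normaliser = 0.85·0.0126 + 0.8·0.0331 + 0.6·0.9543; P(genus P) ≈ 0.0175, P(genus Q) ≈ 0.0435, P(genus R) ≈ 0.9390

0.043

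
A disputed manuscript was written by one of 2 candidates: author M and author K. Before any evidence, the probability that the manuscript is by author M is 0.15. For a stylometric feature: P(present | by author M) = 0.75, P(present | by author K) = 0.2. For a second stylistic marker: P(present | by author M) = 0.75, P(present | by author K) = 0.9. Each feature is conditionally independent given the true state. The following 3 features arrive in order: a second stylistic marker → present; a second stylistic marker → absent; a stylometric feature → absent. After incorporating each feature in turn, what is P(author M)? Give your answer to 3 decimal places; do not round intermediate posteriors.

0.103

After a second stylistic marker='present': P(author M) = 0.75·0.1500 / (0.75·0.1500 + 0.9·0.8500) ≈ 0.1282
After a second stylistic marker='absent': P(author M) = 0.25·0.1282 / (0.25·0.1282 + 0.1·0.8718) ≈ 0.2688
After a stylometric feature='absent': P(author M) = 0.25·0.2688 / (0.25·0.2688 + 0.8·0.7312) ≈ 0.1031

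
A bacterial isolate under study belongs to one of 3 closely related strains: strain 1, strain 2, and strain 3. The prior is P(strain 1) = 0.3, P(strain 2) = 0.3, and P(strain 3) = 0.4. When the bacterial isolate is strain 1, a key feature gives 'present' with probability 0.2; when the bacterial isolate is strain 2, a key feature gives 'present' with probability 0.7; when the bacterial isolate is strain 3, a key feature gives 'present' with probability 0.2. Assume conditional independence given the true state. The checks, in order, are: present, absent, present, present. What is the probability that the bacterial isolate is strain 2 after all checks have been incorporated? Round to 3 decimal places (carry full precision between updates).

0.873

After 'present': normaliser = 0.2·0.3000 + 0.7·0.3000 + 0.2·0.4000; P(strain 1) ≈ 0.1714, P(strain 2) ≈ 0.6000, P(strain 3) ≈ 0.2286
After 'absent': normaliser = 0.8·0.1714 + 0.3·0.6000 + 0.8·0.2286; P(strain 1) ≈ 0.2743, P(strain 2) ≈ 0.3600, P(strain 3) ≈ 0.3657
After 'present': normaliser = 0.2·0.2743 + 0.7·0.3600 + 0.2·0.3657; P(strain 1) ≈ 0.1444, P(strain 2) ≈ 0.6632, P(strain 3) ≈ 0.1925
After 'present': normaliser = 0.2·0.1444 + 0.7·0.6632 + 0.2·0.1925; P(strain 1) ≈ 0.0543, P(strain 2) ≈ 0.8733, P(strain 3) ≈ 0.0724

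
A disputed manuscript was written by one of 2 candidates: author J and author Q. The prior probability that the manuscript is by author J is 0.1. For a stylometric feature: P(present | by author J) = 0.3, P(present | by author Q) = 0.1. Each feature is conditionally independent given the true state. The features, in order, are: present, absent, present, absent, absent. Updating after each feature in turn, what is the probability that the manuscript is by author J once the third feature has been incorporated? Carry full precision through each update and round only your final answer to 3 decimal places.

After 'present': P(author J) = 0.3·0.1000 / (0.3·0.1000 + 0.1·0.9000) ≈ 0.2500
After 'absent': P(author J) = 0.7·0.2500 / (0.7·0.2500 + 0.9·0.7500) ≈ 0.2059
After 'present': P(author J) = 0.3·0.2059 / (0.3·0.2059 + 0.1·0.7941) ≈ 0.4375

0.438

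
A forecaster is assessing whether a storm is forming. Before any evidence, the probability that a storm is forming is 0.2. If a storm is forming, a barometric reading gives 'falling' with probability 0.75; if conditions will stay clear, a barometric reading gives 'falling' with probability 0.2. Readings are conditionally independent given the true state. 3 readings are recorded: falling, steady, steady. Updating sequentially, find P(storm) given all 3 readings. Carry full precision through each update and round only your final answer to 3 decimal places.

0.084

After 'falling': P(storm) = 0.75·0.2000 / (0.75·0.2000 + 0.2·0.8000) ≈ 0.4839
After 'steady': P(storm) = 0.25·0.4839 / (0.25·0.4839 + 0.8·0.5161) ≈ 0.2266
After 'steady': P(storm) = 0.25·0.2266 / (0.25·0.2266 + 0.8·0.7734) ≈ 0.0839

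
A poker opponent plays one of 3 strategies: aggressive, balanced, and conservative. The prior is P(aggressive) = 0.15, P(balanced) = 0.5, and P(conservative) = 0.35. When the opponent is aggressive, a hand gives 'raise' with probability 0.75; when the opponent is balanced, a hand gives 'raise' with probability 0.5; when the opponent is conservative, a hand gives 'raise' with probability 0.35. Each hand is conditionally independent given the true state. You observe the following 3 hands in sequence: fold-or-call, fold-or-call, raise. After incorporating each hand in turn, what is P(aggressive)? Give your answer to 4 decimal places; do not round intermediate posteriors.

After 'fold-or-call': normaliser = 0.25·0.1500 + 0.5·0.5000 + 0.65·0.3500; P(aggressive) ≈ 0.0728, P(balanced) ≈ 0.4854, P(conservative) ≈ 0.4417
After 'fold-or-call': normaliser = 0.25·0.0728 + 0.5·0.4854 + 0.65·0.4417; P(aggressive) ≈ 0.0332, P(balanced) ≈ 0.4429, P(conservative) ≈ 0.5239
After 'raise': normaliser = 0.75·0.0332 + 0.5·0.4429 + 0.35·0.5239; P(aggressive) ≈ 0.0580, P(balanced) ≈ 0.5153, P(conservative) ≈ 0.4267

0.0580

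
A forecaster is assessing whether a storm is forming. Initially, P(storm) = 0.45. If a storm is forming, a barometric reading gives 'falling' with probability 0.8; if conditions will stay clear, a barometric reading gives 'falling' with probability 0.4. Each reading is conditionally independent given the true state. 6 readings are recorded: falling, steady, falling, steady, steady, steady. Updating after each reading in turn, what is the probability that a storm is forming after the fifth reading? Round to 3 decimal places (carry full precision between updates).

After 'falling': P(storm) = 0.8·0.4500 / (0.8·0.4500 + 0.4·0.5500) ≈ 0.6207
After 'steady': P(storm) = 0.2·0.6207 / (0.2·0.6207 + 0.6·0.3793) ≈ 0.3529
After 'falling': P(storm) = 0.8·0.3529 / (0.8·0.3529 + 0.4·0.6471) ≈ 0.5217
After 'steady': P(storm) = 0.2·0.5217 / (0.2·0.5217 + 0.6·0.4783) ≈ 0.2667
After 'steady': P(storm) = 0.2·0.2667 / (0.2·0.2667 + 0.6·0.7333) ≈ 0.1081

0.108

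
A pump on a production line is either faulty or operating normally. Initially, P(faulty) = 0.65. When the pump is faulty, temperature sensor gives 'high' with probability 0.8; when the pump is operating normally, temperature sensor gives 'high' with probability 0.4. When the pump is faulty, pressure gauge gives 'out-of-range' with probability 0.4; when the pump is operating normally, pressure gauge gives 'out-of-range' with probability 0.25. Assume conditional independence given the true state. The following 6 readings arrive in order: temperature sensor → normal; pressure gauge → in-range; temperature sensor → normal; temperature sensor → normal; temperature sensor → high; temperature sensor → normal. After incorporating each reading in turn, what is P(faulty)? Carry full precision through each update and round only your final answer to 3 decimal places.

After temperature sensor='normal': P(faulty) = 0.2·0.6500 / (0.2·0.6500 + 0.6·0.3500) ≈ 0.3824
After pressure gauge='in-range': P(faulty) = 0.6·0.3824 / (0.6·0.3824 + 0.75·0.6176) ≈ 0.3312
After temperature sensor='normal': P(faulty) = 0.2·0.3312 / (0.2·0.3312 + 0.6·0.6688) ≈ 0.1417
After temperature sensor='normal': P(faulty) = 0.2·0.1417 / (0.2·0.1417 + 0.6·0.8583) ≈ 0.0522
After temperature sensor='high': P(faulty) = 0.8·0.0522 / (0.8·0.0522 + 0.4·0.9478) ≈ 0.0991
After temperature sensor='normal': P(faulty) = 0.2·0.0991 / (0.2·0.0991 + 0.6·0.9009) ≈ 0.0354

0.035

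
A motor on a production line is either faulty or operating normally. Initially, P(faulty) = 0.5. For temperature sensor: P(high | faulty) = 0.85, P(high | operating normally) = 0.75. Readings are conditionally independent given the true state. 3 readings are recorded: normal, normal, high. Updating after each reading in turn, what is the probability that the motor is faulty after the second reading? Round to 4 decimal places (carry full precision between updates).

0.2647

After 'normal': P(faulty) = 0.15·0.5000 / (0.15·0.5000 + 0.25·0.5000) ≈ 0.3750
After 'normal': P(faulty) = 0.15·0.3750 / (0.15·0.3750 + 0.25·0.6250) ≈ 0.2647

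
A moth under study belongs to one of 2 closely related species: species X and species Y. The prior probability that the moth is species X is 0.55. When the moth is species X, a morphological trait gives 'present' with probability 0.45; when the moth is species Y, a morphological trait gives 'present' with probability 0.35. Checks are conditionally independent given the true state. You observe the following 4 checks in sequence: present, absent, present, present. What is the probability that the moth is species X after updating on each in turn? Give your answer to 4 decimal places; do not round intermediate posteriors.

0.6873

After 'present': P(species X) = 0.45·0.5500 / (0.45·0.5500 + 0.35·0.4500) ≈ 0.6111
After 'absent': P(species X) = 0.55·0.6111 / (0.55·0.6111 + 0.65·0.3889) ≈ 0.5708
After 'present': P(species X) = 0.45·0.5708 / (0.45·0.5708 + 0.35·0.4292) ≈ 0.6309
After 'present': P(species X) = 0.45·0.6309 / (0.45·0.6309 + 0.35·0.3691) ≈ 0.6873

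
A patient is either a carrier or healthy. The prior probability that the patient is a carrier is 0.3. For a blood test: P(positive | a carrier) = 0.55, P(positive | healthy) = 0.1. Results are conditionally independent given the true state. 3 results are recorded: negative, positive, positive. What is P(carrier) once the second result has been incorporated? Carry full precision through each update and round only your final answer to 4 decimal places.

After 'negative': P(carrier) = 0.45·0.3000 / (0.45·0.3000 + 0.9·0.7000) ≈ 0.1765
After 'positive': P(carrier) = 0.55·0.1765 / (0.55·0.1765 + 0.1·0.8235) ≈ 0.5410

0.5410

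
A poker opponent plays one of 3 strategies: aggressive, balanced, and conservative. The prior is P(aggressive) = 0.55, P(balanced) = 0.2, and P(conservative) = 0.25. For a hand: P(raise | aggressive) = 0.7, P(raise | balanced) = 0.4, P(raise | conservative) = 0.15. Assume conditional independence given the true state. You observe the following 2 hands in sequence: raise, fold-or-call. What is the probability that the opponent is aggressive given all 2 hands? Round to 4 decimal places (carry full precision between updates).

Each posterior becomes the prior for the next update.
After 'raise': normaliser = 0.7·0.5500 + 0.4·0.2000 + 0.15·0.2500; P(aggressive) ≈ 0.7662, P(balanced) ≈ 0.1592, P(conservative) ≈ 0.0746
After 'fold-or-call': normaliser = 0.3·0.7662 + 0.6·0.1592 + 0.85·0.0746; P(aggressive) ≈ 0.5912, P(balanced) ≈ 0.2457, P(conservative) ≈ 0.1631

0.5912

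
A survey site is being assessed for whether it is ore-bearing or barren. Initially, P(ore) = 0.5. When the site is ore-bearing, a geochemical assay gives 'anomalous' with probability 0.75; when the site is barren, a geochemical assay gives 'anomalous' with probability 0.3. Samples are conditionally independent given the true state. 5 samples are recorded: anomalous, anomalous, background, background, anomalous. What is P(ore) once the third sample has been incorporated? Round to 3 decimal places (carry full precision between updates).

After 'anomalous': P(ore) = 0.75·0.5000 / (0.75·0.5000 + 0.3·0.5000) ≈ 0.7143
After 'anomalous': P(ore) = 0.75·0.7143 / (0.75·0.7143 + 0.3·0.2857) ≈ 0.8621
After 'background': P(ore) = 0.25·0.8621 / (0.25·0.8621 + 0.7·0.1379) ≈ 0.6906

0.691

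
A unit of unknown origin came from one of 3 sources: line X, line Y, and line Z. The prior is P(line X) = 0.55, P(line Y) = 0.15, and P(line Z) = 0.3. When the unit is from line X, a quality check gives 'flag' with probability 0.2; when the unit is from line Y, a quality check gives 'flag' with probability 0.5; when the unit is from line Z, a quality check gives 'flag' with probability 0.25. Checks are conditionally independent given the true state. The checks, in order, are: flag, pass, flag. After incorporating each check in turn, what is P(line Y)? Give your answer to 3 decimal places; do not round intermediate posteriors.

0.372

After 'flag': normaliser = 0.2·0.5500 + 0.5·0.1500 + 0.25·0.3000; P(line X) ≈ 0.4231, P(line Y) ≈ 0.2885, P(line Z) ≈ 0.2885
After 'pass': normaliser = 0.8·0.4231 + 0.5·0.2885 + 0.75·0.2885; P(line X) ≈ 0.4842, P(line Y) ≈ 0.2063, P(line Z) ≈ 0.3095
After 'flag': normaliser = 0.2·0.4842 + 0.5·0.2063 + 0.25·0.3095; P(line X) ≈ 0.3491, P(line Y) ≈ 0.3719, P(line Z) ≈ 0.2789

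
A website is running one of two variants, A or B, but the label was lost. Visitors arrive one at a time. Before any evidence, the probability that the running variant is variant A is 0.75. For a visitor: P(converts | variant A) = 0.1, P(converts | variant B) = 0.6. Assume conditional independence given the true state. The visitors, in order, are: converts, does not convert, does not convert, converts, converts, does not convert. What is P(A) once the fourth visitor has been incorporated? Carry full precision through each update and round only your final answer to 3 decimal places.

Apply Bayes' rule sequentially, carrying P(A) forward.
After 'converts': P(A) = 0.1·0.7500 / (0.1·0.7500 + 0.6·0.2500) ≈ 0.3333
After 'does not convert': P(A) = 0.9·0.3333 / (0.9·0.3333 + 0.4·0.6667) ≈ 0.5294
After 'does not convert': P(A) = 0.9·0.5294 / (0.9·0.5294 + 0.4·0.4706) ≈ 0.7168
After 'converts': P(A) = 0.1·0.7168 / (0.1·0.7168 + 0.6·0.2832) ≈ 0.2967

0.297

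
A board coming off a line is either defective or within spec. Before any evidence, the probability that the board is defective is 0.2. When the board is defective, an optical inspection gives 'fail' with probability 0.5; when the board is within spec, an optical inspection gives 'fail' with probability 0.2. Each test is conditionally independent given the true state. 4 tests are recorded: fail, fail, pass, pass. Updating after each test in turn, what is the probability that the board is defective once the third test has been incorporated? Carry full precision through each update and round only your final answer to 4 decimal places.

After 'fail': P(defective) = 0.5·0.2000 / (0.5·0.2000 + 0.2·0.8000) ≈ 0.3846
After 'fail': P(defective) = 0.5·0.3846 / (0.5·0.3846 + 0.2·0.6154) ≈ 0.6098
After 'pass': P(defective) = 0.5·0.6098 / (0.5·0.6098 + 0.8·0.3902) ≈ 0.4941

0.4941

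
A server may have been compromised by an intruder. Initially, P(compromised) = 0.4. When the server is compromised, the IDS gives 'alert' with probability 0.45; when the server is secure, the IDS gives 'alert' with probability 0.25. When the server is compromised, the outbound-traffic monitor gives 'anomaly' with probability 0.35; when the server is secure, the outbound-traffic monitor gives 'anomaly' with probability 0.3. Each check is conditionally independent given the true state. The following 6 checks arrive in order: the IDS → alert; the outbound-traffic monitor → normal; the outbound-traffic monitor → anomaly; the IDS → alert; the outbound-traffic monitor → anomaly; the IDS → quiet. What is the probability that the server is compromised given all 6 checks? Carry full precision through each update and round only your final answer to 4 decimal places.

Each posterior becomes the prior for the next update.
After the IDS='alert': P(compromised) = 0.45·0.4000 / (0.45·0.4000 + 0.25·0.6000) ≈ 0.5455
After the outbound-traffic monitor='normal': P(compromised) = 0.65·0.5455 / (0.65·0.5455 + 0.7·0.4545) ≈ 0.5270
After the outbound-traffic monitor='anomaly': P(compromised) = 0.35·0.5270 / (0.35·0.5270 + 0.3·0.4730) ≈ 0.5652
After the IDS='alert': P(compromised) = 0.45·0.5652 / (0.45·0.5652 + 0.25·0.4348) ≈ 0.7006
After the outbound-traffic monitor='anomaly': P(compromised) = 0.35·0.7006 / (0.35·0.7006 + 0.3·0.2994) ≈ 0.7319
After the IDS='quiet': P(compromised) = 0.55·0.7319 / (0.55·0.7319 + 0.75·0.2681) ≈ 0.6669

0.6669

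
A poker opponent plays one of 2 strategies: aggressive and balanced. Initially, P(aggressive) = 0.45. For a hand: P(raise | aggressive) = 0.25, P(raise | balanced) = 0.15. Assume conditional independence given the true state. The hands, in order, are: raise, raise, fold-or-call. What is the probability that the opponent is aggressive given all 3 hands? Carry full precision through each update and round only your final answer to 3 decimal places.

Apply Bayes' rule sequentially, carrying P(aggressive) forward.
After 'raise': P(aggressive) = 0.25·0.4500 / (0.25·0.4500 + 0.15·0.5500) ≈ 0.5769
After 'raise': P(aggressive) = 0.25·0.5769 / (0.25·0.5769 + 0.15·0.4231) ≈ 0.6944
After 'fold-or-call': P(aggressive) = 0.75·0.6944 / (0.75·0.6944 + 0.85·0.3056) ≈ 0.6673

0.667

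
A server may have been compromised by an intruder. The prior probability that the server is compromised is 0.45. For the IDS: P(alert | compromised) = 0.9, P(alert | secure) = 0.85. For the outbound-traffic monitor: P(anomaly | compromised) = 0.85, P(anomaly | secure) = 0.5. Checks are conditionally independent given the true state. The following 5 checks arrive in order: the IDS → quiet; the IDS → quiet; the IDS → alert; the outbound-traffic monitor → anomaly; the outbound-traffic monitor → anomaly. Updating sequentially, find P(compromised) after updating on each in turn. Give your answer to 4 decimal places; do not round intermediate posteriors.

After the IDS='quiet': P(compromised) = 0.1·0.4500 / (0.1·0.4500 + 0.15·0.5500) ≈ 0.3529
After the IDS='quiet': P(compromised) = 0.1·0.3529 / (0.1·0.3529 + 0.15·0.6471) ≈ 0.2667
After the IDS='alert': P(compromised) = 0.9·0.2667 / (0.9·0.2667 + 0.85·0.7333) ≈ 0.2780
After the outbound-traffic monitor='anomaly': P(compromised) = 0.85·0.2780 / (0.85·0.2780 + 0.5·0.7220) ≈ 0.3956
After the outbound-traffic monitor='anomaly': P(compromised) = 0.85·0.3956 / (0.85·0.3956 + 0.5·0.6044) ≈ 0.5267

0.5267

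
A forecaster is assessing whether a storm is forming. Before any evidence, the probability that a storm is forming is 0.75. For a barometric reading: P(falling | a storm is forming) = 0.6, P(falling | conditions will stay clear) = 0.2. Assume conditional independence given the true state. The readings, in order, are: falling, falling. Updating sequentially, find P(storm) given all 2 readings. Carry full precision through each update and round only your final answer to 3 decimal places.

0.964

After 'falling': P(storm) = 0.6·0.7500 / (0.6·0.7500 + 0.2·0.2500) ≈ 0.9000
After 'falling': P(storm) = 0.6·0.9000 / (0.6·0.9000 + 0.2·0.1000) ≈ 0.9643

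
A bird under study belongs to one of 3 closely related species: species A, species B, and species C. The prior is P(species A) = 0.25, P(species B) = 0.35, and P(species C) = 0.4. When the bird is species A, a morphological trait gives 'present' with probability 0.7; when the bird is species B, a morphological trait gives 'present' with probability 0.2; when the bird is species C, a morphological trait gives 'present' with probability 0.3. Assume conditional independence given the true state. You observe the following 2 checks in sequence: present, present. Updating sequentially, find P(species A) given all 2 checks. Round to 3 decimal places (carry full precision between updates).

After 'present': normaliser = 0.7·0.2500 + 0.2·0.3500 + 0.3·0.4000; P(species A) ≈ 0.4795, P(species B) ≈ 0.1918, P(species C) ≈ 0.3288
After 'present': normaliser = 0.7·0.4795 + 0.2·0.1918 + 0.3·0.3288; P(species A) ≈ 0.7101, P(species B) ≈ 0.0812, P(species C) ≈ 0.2087

0.710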